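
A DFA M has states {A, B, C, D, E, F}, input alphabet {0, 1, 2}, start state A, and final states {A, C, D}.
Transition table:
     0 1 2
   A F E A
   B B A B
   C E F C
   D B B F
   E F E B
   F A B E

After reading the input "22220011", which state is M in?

E

A --2--> A
A --2--> A
A --2--> A
A --2--> A
A --0--> F
F --0--> A
A --1--> E
E --1--> E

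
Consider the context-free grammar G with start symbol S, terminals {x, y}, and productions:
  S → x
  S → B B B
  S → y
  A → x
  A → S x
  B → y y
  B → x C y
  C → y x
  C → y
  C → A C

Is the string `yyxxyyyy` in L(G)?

yes

S ⇒ BBB ⇒ yyBB ⇒ yyxCyB ⇒ yyxACyB ⇒ yyxxCyB ⇒ yyxxyyB ⇒ yyxxyyyy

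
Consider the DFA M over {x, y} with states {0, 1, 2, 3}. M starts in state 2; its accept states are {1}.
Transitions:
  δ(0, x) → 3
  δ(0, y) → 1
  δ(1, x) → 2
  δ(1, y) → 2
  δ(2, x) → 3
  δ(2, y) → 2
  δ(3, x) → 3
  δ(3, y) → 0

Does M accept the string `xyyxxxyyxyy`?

2 --x--> 3
3 --y--> 0
0 --y--> 1
1 --x--> 2
2 --x--> 3
3 --x--> 3
3 --y--> 0
0 --y--> 1
1 --x--> 2
2 --y--> 2
2 --y--> 2
End in state 2, which is not an accepting state.

rejected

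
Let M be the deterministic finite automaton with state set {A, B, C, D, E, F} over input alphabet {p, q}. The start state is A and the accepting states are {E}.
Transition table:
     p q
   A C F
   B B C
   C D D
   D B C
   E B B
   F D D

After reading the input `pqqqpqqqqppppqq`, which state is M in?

A --p--> C
C --q--> D
D --q--> C
C --q--> D
D --p--> B
B --q--> C
C --q--> D
D --q--> C
C --q--> D
D --p--> B
B --p--> B
B --p--> B
B --p--> B
B --q--> C
C --q--> D

D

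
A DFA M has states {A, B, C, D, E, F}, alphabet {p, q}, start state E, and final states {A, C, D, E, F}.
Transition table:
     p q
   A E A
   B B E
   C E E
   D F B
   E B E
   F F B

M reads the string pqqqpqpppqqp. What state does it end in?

B

E --p--> B
B --q--> E
E --q--> E
E --q--> E
E --p--> B
B --q--> E
E --p--> B
B --p--> B
B --p--> B
B --q--> E
E --q--> E
E --p--> B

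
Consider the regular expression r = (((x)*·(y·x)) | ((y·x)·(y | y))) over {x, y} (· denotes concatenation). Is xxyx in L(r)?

yes

The left alternative ((x)*·(y·x)) matches xxyx.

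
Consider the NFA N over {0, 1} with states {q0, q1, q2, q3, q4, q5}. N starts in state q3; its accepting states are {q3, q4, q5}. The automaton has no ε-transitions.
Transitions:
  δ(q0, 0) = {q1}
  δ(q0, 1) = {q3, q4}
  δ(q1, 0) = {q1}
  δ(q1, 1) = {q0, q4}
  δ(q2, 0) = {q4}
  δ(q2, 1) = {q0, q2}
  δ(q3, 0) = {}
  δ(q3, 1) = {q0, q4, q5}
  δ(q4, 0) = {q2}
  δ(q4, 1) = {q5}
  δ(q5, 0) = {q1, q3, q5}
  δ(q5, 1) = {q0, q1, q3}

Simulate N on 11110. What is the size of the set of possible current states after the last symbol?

Start: {q3}
read 1: {q0, q4, q5}
read 1: {q0, q1, q3, q4, q5}
read 1: {q0, q1, q3, q4, q5}
read 1: {q0, q1, q3, q4, q5}
read 0: {q1, q2, q3, q5}
Final reachable set {q1, q2, q3, q5} has 4 states.

4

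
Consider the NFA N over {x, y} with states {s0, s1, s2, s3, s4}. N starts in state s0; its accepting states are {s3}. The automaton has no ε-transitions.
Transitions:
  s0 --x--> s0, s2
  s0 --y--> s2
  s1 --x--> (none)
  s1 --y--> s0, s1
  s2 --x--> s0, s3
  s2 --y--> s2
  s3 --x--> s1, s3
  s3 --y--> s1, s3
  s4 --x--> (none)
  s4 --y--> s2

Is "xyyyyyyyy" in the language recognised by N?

rejected

Start: {s0}
read x: {s0, s2}
read y: {s2}
read y: {s2}
read y: {s2}
read y: {s2}
read y: {s2}
read y: {s2}
read y: {s2}
read y: {s2}
Reachable ∩ accepting = {} — empty.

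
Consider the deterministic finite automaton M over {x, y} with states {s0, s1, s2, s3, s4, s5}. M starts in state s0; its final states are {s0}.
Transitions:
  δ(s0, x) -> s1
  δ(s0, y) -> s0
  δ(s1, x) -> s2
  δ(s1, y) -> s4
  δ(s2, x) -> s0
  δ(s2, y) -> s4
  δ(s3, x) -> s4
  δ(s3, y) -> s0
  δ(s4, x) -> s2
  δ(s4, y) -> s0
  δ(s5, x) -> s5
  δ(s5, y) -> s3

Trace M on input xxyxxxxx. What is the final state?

s0 --x--> s1
s1 --x--> s2
s2 --y--> s4
s4 --x--> s2
s2 --x--> s0
s0 --x--> s1
s1 --x--> s2
s2 --x--> s0

s0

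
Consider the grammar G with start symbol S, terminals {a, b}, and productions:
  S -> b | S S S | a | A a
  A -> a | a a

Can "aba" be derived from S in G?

S ⇒ SSS ⇒ aSS ⇒ abS ⇒ aba

yes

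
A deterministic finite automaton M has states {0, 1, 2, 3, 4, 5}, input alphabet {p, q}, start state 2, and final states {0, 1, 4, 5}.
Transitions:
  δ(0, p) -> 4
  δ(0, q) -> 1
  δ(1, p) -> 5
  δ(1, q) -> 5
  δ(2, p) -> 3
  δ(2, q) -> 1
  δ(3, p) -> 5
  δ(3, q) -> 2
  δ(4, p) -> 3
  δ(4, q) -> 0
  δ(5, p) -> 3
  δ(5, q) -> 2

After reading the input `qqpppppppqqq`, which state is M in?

2 --q--> 1
1 --q--> 5
5 --p--> 3
3 --p--> 5
5 --p--> 3
3 --p--> 5
5 --p--> 3
3 --p--> 5
5 --p--> 3
3 --q--> 2
2 --q--> 1
1 --q--> 5

5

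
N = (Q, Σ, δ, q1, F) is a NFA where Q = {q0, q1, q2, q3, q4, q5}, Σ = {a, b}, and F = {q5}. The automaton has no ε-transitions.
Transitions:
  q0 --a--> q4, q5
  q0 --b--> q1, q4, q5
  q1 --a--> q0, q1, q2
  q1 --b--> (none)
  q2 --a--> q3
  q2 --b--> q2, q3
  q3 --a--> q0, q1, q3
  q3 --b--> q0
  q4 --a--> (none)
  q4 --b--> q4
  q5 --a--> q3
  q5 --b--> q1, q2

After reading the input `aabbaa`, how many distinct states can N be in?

Start: {q1}
read a: {q0, q1, q2}
read a: {q0, q1, q2, q3, q4, q5}
read b: {q0, q1, q2, q3, q4, q5}
read b: {q0, q1, q2, q3, q4, q5}
read a: {q0, q1, q2, q3, q4, q5}
read a: {q0, q1, q2, q3, q4, q5}
Final reachable set {q0, q1, q2, q3, q4, q5} has 6 states.

6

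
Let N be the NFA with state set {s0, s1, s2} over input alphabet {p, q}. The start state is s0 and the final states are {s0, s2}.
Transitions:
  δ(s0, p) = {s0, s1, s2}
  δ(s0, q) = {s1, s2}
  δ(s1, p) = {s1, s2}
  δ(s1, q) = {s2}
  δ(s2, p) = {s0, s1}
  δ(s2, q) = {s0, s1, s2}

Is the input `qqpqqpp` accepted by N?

Start: {s0}
read q: {s1, s2}
read q: {s0, s1, s2}
read p: {s0, s1, s2}
read q: {s0, s1, s2}
read q: {s0, s1, s2}
read p: {s0, s1, s2}
read p: {s0, s1, s2}
Reachable ∩ accepting = {s0, s2} — nonempty.

accepted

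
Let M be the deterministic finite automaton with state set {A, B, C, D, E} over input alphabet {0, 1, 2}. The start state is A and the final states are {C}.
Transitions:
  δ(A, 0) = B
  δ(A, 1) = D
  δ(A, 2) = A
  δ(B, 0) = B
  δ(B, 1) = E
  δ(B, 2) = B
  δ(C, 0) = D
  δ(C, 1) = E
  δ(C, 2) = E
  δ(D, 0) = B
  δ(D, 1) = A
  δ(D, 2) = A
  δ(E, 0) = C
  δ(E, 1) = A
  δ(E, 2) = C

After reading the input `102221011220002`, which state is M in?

B

A --1--> D
D --0--> B
B --2--> B
B --2--> B
B --2--> B
B --1--> E
E --0--> C
C --1--> E
E --1--> A
A --2--> A
A --2--> A
A --0--> B
B --0--> B
B --0--> B
B --2--> B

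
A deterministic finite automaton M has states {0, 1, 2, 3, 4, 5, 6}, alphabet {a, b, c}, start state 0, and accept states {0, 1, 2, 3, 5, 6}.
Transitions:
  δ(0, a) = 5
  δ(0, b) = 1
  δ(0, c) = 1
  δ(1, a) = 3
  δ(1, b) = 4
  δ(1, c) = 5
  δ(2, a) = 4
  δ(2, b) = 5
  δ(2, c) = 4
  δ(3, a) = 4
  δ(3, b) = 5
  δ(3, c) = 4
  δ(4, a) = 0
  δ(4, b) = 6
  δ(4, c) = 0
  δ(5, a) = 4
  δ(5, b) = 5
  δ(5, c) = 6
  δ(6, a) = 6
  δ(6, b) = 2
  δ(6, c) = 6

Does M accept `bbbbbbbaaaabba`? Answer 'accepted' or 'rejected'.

rejected

0 --b--> 1
1 --b--> 4
4 --b--> 6
6 --b--> 2
2 --b--> 5
5 --b--> 5
5 --b--> 5
5 --a--> 4
4 --a--> 0
0 --a--> 5
5 --a--> 4
4 --b--> 6
6 --b--> 2
2 --a--> 4
End in state 4, which is not an accepting state.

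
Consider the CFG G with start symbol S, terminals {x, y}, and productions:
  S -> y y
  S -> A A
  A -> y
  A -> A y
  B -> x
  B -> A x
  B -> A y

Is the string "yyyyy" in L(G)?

S ⇒ AA ⇒ AyA ⇒ AyyA ⇒ AyyyA ⇒ yyyyA ⇒ yyyyy

yes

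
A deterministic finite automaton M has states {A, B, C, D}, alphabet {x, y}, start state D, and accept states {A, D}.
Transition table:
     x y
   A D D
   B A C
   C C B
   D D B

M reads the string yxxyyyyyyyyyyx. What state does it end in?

C

D --y--> B
B --x--> A
A --x--> D
D --y--> B
B --y--> C
C --y--> B
B --y--> C
C --y--> B
B --y--> C
C --y--> B
B --y--> C
C --y--> B
B --y--> C
C --x--> C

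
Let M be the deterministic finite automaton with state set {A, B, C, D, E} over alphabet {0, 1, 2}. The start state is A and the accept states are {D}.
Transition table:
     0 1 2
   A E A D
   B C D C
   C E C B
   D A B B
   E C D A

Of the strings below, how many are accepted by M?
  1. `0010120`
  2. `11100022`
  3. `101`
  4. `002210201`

3

`0010120`: rejected
`11100022`: accepted
`101`: accepted
`002210201`: accepted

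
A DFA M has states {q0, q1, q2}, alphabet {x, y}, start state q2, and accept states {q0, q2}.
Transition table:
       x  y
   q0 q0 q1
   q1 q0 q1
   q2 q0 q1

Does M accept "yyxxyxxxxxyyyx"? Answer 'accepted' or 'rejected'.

accepted

q2 --y--> q1
q1 --y--> q1
q1 --x--> q0
q0 --x--> q0
q0 --y--> q1
q1 --x--> q0
q0 --x--> q0
q0 --x--> q0
q0 --x--> q0
q0 --x--> q0
q0 --y--> q1
q1 --y--> q1
q1 --y--> q1
q1 --x--> q0
End in state q0, which is an accepting state.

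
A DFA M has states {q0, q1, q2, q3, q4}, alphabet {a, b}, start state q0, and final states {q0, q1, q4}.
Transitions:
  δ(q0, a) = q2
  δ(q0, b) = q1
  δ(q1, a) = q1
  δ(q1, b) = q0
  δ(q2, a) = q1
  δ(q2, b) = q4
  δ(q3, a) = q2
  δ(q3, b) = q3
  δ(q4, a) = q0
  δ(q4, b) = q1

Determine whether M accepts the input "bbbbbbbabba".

q0 --b--> q1
q1 --b--> q0
q0 --b--> q1
q1 --b--> q0
q0 --b--> q1
q1 --b--> q0
q0 --b--> q1
q1 --a--> q1
q1 --b--> q0
q0 --b--> q1
q1 --a--> q1
End in state q1, which is an accepting state.

accepted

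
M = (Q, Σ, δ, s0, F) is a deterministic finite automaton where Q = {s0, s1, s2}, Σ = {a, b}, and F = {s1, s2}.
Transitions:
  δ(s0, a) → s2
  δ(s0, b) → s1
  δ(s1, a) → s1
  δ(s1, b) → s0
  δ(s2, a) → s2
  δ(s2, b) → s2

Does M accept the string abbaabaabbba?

s0 --a--> s2
s2 --b--> s2
s2 --b--> s2
s2 --a--> s2
s2 --a--> s2
s2 --b--> s2
s2 --a--> s2
s2 --a--> s2
s2 --b--> s2
s2 --b--> s2
s2 --b--> s2
s2 --a--> s2
End in state s2, which is an accepting state.

accepted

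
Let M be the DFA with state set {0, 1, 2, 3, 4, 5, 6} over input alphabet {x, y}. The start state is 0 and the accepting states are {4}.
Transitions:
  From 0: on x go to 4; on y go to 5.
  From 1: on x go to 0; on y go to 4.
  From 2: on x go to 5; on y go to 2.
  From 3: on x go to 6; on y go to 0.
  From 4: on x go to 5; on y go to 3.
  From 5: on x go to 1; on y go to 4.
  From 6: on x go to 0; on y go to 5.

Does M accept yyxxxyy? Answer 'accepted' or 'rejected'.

0 --y--> 5
5 --y--> 4
4 --x--> 5
5 --x--> 1
1 --x--> 0
0 --y--> 5
5 --y--> 4
End in state 4, which is an accepting state.

accepted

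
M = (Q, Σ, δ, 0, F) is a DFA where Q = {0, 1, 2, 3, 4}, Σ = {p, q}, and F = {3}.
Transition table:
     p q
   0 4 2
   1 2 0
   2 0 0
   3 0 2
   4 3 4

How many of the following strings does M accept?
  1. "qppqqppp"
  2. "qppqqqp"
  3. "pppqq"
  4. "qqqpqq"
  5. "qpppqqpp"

2

"qppqqppp": rejected
"qppqqqp": accepted
"pppqq": rejected
"qqqpqq": rejected
"qpppqqpp": accepted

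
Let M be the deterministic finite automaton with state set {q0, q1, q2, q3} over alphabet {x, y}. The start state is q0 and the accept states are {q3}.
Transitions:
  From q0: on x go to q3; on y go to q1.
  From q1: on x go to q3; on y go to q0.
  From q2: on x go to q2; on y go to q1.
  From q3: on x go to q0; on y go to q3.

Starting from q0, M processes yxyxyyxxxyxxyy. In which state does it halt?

q0 --y--> q1
q1 --x--> q3
q3 --y--> q3
q3 --x--> q0
q0 --y--> q1
q1 --y--> q0
q0 --x--> q3
q3 --x--> q0
q0 --x--> q3
q3 --y--> q3
q3 --x--> q0
q0 --x--> q3
q3 --y--> q3
q3 --y--> q3

q3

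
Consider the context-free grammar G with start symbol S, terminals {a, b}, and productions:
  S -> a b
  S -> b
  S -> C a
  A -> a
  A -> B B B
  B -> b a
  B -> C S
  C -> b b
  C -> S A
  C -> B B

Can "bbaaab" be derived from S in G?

no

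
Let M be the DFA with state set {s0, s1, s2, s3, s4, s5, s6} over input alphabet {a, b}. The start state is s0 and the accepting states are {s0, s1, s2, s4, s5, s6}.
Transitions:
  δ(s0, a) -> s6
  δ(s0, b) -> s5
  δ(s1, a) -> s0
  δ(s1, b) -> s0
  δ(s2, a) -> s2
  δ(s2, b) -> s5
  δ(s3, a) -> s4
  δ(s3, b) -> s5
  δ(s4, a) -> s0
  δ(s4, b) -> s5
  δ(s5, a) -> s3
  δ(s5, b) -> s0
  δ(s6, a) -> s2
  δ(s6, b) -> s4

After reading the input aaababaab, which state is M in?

s0 --a--> s6
s6 --a--> s2
s2 --a--> s2
s2 --b--> s5
s5 --a--> s3
s3 --b--> s5
s5 --a--> s3
s3 --a--> s4
s4 --b--> s5

s5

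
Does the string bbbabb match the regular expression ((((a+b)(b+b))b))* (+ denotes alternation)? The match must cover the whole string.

yes

Split into 2 pieces bbb · abb; each matches (((a+b)(b+b))b).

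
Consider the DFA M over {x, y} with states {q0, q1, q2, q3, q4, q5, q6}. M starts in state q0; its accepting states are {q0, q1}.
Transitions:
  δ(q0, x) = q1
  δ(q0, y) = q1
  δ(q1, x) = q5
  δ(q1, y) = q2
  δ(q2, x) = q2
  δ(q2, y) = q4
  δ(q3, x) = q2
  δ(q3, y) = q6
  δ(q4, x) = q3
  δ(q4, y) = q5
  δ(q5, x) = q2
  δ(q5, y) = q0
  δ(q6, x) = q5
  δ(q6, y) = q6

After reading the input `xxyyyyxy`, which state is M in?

q6

q0 --x--> q1
q1 --x--> q5
q5 --y--> q0
q0 --y--> q1
q1 --y--> q2
q2 --y--> q4
q4 --x--> q3
q3 --y--> q6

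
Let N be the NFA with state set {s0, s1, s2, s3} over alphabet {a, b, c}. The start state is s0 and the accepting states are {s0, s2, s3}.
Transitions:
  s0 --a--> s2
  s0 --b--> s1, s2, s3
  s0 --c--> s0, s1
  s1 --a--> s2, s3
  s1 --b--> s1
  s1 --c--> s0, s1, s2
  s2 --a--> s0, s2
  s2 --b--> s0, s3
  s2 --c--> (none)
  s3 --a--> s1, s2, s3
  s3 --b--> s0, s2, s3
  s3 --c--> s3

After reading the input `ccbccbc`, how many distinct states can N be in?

4

Start: {s0}
read c: {s0, s1}
read c: {s0, s1, s2}
read b: {s0, s1, s2, s3}
read c: {s0, s1, s2, s3}
read c: {s0, s1, s2, s3}
read b: {s0, s1, s2, s3}
read c: {s0, s1, s2, s3}
Final reachable set {s0, s1, s2, s3} has 4 states.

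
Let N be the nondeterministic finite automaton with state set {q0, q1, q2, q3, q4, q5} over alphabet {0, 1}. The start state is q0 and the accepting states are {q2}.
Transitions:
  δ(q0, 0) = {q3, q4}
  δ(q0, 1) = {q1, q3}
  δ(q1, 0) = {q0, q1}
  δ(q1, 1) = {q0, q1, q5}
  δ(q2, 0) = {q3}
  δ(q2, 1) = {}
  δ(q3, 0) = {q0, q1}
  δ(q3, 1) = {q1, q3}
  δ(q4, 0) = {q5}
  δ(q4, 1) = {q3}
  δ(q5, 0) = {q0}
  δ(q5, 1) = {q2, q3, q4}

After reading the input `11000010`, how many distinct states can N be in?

Start: {q0}
read 1: {q1, q3}
read 1: {q0, q1, q3, q5}
read 0: {q0, q1, q3, q4}
read 0: {q0, q1, q3, q4, q5}
read 0: {q0, q1, q3, q4, q5}
read 0: {q0, q1, q3, q4, q5}
read 1: {q0, q1, q2, q3, q4, q5}
read 0: {q0, q1, q3, q4, q5}
Final reachable set {q0, q1, q3, q4, q5} has 5 states.

5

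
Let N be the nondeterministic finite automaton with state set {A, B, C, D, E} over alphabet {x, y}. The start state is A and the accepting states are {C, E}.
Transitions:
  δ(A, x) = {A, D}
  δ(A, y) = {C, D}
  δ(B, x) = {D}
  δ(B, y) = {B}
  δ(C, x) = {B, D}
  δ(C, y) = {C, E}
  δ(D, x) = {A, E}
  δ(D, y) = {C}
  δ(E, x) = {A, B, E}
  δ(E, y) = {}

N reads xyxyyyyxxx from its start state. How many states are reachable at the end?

4

Start: {A}
read x: {A, D}
read y: {C, D}
read x: {A, B, D, E}
read y: {B, C, D}
read y: {B, C, E}
read y: {B, C, E}
read y: {B, C, E}
read x: {A, B, D, E}
read x: {A, B, D, E}
read x: {A, B, D, E}
Final reachable set {A, B, D, E} has 4 states.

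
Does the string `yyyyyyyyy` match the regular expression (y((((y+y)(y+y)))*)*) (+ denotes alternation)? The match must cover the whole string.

yes

Split as y·yyyyyyyy: y matches y and ((((y+y)(y+y)))*)* matches yyyyyyyy.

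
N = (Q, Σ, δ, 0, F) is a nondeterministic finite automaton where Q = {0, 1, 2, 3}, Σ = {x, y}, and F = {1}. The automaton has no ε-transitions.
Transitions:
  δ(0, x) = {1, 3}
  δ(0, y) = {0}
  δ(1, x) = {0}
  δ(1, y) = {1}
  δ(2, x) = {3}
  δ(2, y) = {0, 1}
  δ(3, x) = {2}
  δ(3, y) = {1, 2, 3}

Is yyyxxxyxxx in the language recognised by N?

Start: {0}
read y: {0}
read y: {0}
read y: {0}
read x: {1, 3}
read x: {0, 2}
read x: {1, 3}
read y: {1, 2, 3}
read x: {0, 2, 3}
read x: {1, 2, 3}
read x: {0, 2, 3}
Reachable ∩ accepting = {} — empty.

rejected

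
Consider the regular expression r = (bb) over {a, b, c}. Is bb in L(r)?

yes

Split as b·b: b matches b and b matches b.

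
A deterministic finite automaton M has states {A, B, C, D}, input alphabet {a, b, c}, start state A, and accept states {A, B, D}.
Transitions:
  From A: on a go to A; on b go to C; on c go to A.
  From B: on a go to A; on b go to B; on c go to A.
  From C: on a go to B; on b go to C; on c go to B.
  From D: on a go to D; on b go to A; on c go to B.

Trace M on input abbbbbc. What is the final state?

B

A --a--> A
A --b--> C
C --b--> C
C --b--> C
C --b--> C
C --b--> C
C --c--> B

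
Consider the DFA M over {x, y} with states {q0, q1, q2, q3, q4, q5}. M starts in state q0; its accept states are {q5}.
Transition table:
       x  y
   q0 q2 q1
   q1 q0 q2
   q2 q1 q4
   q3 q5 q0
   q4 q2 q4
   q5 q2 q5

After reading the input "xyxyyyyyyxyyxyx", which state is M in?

q0 --x--> q2
q2 --y--> q4
q4 --x--> q2
q2 --y--> q4
q4 --y--> q4
q4 --y--> q4
q4 --y--> q4
q4 --y--> q4
q4 --y--> q4
q4 --x--> q2
q2 --y--> q4
q4 --y--> q4
q4 --x--> q2
q2 --y--> q4
q4 --x--> q2

q2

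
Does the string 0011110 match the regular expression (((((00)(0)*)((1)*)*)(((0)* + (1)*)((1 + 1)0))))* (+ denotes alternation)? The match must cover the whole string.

yes

Split into 1 piece 0011110; each matches ((((00)(0)*)((1)*)*)(((0)*+(1)*)((1+1)0))).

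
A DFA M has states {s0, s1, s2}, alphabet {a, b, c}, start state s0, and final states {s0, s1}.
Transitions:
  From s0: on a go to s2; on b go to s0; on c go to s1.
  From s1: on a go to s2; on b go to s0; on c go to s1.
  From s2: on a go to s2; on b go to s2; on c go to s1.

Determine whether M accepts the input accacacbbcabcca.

s0 --a--> s2
s2 --c--> s1
s1 --c--> s1
s1 --a--> s2
s2 --c--> s1
s1 --a--> s2
s2 --c--> s1
s1 --b--> s0
s0 --b--> s0
s0 --c--> s1
s1 --a--> s2
s2 --b--> s2
s2 --c--> s1
s1 --c--> s1
s1 --a--> s2
End in state s2, which is not an accepting state.

rejected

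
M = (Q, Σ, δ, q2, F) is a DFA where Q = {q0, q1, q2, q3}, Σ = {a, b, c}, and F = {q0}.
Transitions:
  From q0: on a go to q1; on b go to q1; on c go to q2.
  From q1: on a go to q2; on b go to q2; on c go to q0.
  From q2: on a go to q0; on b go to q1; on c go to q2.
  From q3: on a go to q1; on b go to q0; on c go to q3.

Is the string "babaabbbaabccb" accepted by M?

rejected

q2 --b--> q1
q1 --a--> q2
q2 --b--> q1
q1 --a--> q2
q2 --a--> q0
q0 --b--> q1
q1 --b--> q2
q2 --b--> q1
q1 --a--> q2
q2 --a--> q0
q0 --b--> q1
q1 --c--> q0
q0 --c--> q2
q2 --b--> q1
End in state q1, which is not an accepting state.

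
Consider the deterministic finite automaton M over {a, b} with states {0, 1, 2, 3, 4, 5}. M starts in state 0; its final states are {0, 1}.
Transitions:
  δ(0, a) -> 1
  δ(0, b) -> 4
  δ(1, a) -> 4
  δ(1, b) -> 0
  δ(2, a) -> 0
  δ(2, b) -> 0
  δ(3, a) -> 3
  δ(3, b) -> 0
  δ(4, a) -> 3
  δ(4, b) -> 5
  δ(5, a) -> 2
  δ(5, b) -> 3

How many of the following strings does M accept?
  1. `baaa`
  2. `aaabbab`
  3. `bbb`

`baaa`: rejected
`aaabbab`: accepted
`bbb`: rejected

1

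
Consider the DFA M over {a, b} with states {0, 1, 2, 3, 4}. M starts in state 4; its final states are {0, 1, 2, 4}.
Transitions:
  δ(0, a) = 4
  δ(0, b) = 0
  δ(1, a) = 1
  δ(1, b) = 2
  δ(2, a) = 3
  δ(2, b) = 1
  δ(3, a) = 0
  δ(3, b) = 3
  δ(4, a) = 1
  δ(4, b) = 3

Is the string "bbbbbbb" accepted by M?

4 --b--> 3
3 --b--> 3
3 --b--> 3
3 --b--> 3
3 --b--> 3
3 --b--> 3
3 --b--> 3
End in state 3, which is not an accepting state.

rejected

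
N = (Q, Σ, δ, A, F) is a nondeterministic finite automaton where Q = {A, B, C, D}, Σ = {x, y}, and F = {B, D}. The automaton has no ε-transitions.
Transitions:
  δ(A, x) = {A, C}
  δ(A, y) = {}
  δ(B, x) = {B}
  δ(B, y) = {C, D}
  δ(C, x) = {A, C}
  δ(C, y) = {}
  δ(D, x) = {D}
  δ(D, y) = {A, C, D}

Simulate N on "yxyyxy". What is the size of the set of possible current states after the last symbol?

0

Start: {A}
read y: {}
The reachable set is empty and stays empty for the remaining 5 symbols.
Final reachable set {} has 0 states.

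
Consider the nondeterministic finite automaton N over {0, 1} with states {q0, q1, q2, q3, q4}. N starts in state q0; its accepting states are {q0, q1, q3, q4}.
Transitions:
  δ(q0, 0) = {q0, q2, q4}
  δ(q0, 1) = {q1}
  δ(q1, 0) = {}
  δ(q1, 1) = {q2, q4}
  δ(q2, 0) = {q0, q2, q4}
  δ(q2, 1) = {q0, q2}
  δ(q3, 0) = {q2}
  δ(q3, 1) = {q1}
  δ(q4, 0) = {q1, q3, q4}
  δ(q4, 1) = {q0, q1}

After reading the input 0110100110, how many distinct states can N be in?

5

Start: {q0}
read 0: {q0, q2, q4}
read 1: {q0, q1, q2}
read 1: {q0, q1, q2, q4}
read 0: {q0, q1, q2, q3, q4}
read 1: {q0, q1, q2, q4}
read 0: {q0, q1, q2, q3, q4}
read 0: {q0, q1, q2, q3, q4}
read 1: {q0, q1, q2, q4}
read 1: {q0, q1, q2, q4}
read 0: {q0, q1, q2, q3, q4}
Final reachable set {q0, q1, q2, q3, q4} has 5 states.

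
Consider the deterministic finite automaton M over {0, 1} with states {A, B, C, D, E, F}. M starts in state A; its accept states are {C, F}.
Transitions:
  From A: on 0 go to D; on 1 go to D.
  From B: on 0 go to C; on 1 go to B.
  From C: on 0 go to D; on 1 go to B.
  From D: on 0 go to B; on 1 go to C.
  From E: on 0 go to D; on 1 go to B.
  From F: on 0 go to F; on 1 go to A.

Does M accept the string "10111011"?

A --1--> D
D --0--> B
B --1--> B
B --1--> B
B --1--> B
B --0--> C
C --1--> B
B --1--> B
End in state B, which is not an accepting state.

rejected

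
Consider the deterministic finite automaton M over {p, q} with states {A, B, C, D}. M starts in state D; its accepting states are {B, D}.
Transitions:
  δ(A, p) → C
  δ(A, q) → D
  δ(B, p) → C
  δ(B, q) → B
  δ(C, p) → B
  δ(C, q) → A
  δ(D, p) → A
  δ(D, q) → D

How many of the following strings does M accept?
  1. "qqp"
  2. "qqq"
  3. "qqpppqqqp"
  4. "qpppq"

2

"qqp": rejected
"qqq": accepted
"qqpppqqqp": rejected
"qpppq": accepted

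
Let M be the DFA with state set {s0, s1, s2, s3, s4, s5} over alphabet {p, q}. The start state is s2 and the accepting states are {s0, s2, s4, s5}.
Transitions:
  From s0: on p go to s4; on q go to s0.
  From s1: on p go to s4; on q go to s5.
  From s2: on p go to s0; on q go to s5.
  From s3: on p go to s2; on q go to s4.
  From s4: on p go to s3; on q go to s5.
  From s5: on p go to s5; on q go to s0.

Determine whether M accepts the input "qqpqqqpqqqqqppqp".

rejected

s2 --q--> s5
s5 --q--> s0
s0 --p--> s4
s4 --q--> s5
s5 --q--> s0
s0 --q--> s0
s0 --p--> s4
s4 --q--> s5
s5 --q--> s0
s0 --q--> s0
s0 --q--> s0
s0 --q--> s0
s0 --p--> s4
s4 --p--> s3
s3 --q--> s4
s4 --p--> s3
End in state s3, which is not an accepting state.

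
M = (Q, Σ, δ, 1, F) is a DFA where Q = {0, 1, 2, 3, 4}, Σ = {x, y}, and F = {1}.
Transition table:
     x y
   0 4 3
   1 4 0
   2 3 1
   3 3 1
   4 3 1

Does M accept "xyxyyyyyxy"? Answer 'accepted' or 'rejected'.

1 --x--> 4
4 --y--> 1
1 --x--> 4
4 --y--> 1
1 --y--> 0
0 --y--> 3
3 --y--> 1
1 --y--> 0
0 --x--> 4
4 --y--> 1
End in state 1, which is an accepting state.

accepted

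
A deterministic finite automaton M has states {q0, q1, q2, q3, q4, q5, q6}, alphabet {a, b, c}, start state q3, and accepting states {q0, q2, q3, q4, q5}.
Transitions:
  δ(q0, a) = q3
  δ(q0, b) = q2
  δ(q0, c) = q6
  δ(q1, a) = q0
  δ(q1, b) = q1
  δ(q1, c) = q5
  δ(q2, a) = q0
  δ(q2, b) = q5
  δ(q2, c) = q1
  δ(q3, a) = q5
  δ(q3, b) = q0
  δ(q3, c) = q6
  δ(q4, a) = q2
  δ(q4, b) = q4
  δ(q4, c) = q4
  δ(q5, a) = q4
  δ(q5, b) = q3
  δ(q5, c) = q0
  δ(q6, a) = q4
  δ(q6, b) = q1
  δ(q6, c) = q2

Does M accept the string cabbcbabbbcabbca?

q3 --c--> q6
q6 --a--> q4
q4 --b--> q4
q4 --b--> q4
q4 --c--> q4
q4 --b--> q4
q4 --a--> q2
q2 --b--> q5
q5 --b--> q3
q3 --b--> q0
q0 --c--> q6
q6 --a--> q4
q4 --b--> q4
q4 --b--> q4
q4 --c--> q4
q4 --a--> q2
End in state q2, which is an accepting state.

accepted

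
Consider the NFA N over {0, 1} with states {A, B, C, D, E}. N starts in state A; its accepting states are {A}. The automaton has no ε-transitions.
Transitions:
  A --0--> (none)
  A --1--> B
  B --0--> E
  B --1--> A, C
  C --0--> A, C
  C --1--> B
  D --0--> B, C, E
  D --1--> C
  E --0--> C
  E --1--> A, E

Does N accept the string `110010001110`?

rejected

Start: {A}
read 1: {B}
read 1: {A, C}
read 0: {A, C}
read 0: {A, C}
read 1: {B}
read 0: {E}
read 0: {C}
read 0: {A, C}
read 1: {B}
read 1: {A, C}
read 1: {B}
read 0: {E}
Reachable ∩ accepting = {} — empty.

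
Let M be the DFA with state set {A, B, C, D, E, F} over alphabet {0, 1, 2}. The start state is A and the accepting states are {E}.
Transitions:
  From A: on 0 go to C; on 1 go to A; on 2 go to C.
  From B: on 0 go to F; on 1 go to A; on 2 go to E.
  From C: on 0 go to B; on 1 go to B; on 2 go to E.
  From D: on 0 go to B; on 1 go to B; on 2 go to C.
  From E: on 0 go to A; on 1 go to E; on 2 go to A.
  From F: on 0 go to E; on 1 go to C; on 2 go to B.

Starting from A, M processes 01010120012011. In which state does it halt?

A

A --0--> C
C --1--> B
B --0--> F
F --1--> C
C --0--> B
B --1--> A
A --2--> C
C --0--> B
B --0--> F
F --1--> C
C --2--> E
E --0--> A
A --1--> A
A --1--> A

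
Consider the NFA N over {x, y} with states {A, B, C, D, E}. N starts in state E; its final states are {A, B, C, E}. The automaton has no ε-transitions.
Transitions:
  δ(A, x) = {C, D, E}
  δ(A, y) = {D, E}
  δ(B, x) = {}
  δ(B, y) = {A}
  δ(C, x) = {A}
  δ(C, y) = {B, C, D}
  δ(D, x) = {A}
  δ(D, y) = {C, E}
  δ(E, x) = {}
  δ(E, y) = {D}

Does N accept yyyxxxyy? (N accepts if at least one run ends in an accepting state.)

accepted

Start: {E}
read y: {D}
read y: {C, E}
read y: {B, C, D}
read x: {A}
read x: {C, D, E}
read x: {A}
read y: {D, E}
read y: {C, D, E}
Reachable ∩ accepting = {C, E} — nonempty.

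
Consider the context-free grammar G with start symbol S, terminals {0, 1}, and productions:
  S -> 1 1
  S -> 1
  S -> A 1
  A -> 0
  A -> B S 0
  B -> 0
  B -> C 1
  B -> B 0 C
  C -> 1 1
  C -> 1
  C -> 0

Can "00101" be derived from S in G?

yes

S ⇒ A1 ⇒ BS01 ⇒ 0S01 ⇒ 0A101 ⇒ 00101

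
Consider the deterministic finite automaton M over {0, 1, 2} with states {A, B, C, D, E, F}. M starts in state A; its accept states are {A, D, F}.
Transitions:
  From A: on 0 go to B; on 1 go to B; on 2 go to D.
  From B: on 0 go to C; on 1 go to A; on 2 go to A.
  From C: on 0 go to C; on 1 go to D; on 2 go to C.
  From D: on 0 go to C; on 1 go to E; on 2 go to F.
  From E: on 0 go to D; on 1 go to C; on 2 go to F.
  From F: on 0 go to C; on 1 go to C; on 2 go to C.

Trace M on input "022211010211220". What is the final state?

A --0--> B
B --2--> A
A --2--> D
D --2--> F
F --1--> C
C --1--> D
D --0--> C
C --1--> D
D --0--> C
C --2--> C
C --1--> D
D --1--> E
E --2--> F
F --2--> C
C --0--> C

C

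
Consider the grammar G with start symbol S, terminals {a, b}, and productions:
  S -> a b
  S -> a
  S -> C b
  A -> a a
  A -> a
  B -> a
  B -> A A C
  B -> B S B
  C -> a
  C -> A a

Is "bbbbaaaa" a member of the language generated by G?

no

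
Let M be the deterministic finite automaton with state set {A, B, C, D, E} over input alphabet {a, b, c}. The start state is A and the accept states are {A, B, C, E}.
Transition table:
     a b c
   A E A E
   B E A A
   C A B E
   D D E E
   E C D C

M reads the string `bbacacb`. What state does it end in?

A --b--> A
A --b--> A
A --a--> E
E --c--> C
C --a--> A
A --c--> E
E --b--> D

D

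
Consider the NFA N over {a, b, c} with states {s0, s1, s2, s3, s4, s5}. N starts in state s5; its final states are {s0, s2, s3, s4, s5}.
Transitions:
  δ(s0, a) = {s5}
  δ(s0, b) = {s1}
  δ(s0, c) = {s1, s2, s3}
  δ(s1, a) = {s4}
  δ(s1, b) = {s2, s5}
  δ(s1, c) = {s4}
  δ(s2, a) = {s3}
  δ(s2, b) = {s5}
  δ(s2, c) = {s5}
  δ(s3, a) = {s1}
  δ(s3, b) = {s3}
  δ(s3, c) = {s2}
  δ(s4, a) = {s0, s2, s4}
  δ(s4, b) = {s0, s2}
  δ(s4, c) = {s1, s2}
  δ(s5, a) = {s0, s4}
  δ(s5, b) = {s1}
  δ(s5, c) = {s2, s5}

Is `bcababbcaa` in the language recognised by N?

accepted

Start: {s5}
read b: {s1}
read c: {s4}
read a: {s0, s2, s4}
read b: {s0, s1, s2, s5}
read a: {s0, s3, s4, s5}
read b: {s0, s1, s2, s3}
read b: {s1, s2, s3, s5}
read c: {s2, s4, s5}
read a: {s0, s2, s3, s4}
read a: {s0, s1, s2, s3, s4, s5}
Reachable ∩ accepting = {s0, s2, s3, s4, s5} — nonempty.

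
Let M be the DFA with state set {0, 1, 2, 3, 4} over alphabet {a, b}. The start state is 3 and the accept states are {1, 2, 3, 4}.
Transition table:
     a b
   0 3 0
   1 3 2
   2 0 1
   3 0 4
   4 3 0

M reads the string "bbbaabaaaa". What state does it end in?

0

3 --b--> 4
4 --b--> 0
0 --b--> 0
0 --a--> 3
3 --a--> 0
0 --b--> 0
0 --a--> 3
3 --a--> 0
0 --a--> 3
3 --a--> 0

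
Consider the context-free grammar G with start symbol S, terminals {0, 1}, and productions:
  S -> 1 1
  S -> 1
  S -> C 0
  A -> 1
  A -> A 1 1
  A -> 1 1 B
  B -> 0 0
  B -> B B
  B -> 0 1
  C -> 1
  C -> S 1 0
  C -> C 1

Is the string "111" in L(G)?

no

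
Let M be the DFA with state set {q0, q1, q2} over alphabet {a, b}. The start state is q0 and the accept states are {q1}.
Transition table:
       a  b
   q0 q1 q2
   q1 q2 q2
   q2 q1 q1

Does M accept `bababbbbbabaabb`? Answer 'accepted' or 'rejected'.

q0 --b--> q2
q2 --a--> q1
q1 --b--> q2
q2 --a--> q1
q1 --b--> q2
q2 --b--> q1
q1 --b--> q2
q2 --b--> q1
q1 --b--> q2
q2 --a--> q1
q1 --b--> q2
q2 --a--> q1
q1 --a--> q2
q2 --b--> q1
q1 --b--> q2
End in state q2, which is not an accepting state.

rejected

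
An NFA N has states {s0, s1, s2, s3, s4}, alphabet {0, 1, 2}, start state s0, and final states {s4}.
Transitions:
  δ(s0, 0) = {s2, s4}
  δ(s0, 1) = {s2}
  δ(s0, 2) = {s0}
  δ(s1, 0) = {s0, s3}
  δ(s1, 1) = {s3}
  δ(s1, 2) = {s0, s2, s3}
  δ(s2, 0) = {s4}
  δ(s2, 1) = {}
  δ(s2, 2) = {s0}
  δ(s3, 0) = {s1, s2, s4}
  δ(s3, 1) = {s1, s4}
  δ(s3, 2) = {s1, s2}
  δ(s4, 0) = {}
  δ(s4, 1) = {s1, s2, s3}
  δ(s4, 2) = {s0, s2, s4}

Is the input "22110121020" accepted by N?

Start: {s0}
read 2: {s0}
read 2: {s0}
read 1: {s2}
read 1: {}
The reachable set is empty and stays empty for the remaining 7 symbols.
Reachable ∩ accepting = {} — empty.

rejected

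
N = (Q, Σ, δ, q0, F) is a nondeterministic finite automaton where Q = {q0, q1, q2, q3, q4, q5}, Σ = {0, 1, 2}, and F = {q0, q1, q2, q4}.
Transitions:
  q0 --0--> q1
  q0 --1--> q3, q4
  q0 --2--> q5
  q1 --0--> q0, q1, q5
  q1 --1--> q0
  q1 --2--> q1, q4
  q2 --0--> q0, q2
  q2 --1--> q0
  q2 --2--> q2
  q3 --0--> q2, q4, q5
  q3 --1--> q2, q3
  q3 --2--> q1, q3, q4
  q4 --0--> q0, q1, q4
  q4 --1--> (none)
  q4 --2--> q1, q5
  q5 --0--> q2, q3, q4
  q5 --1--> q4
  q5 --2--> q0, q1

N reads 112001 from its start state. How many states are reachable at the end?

4

Start: {q0}
read 1: {q3, q4}
read 1: {q2, q3}
read 2: {q1, q2, q3, q4}
read 0: {q0, q1, q2, q4, q5}
read 0: {q0, q1, q2, q3, q4, q5}
read 1: {q0, q2, q3, q4}
Final reachable set {q0, q2, q3, q4} has 4 states.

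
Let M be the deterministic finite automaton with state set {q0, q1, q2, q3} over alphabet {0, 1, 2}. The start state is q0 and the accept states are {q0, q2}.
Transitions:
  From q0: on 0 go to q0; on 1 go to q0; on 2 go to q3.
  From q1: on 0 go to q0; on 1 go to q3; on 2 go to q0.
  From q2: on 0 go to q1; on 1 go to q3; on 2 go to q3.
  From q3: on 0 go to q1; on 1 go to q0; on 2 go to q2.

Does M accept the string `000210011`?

accepted

q0 --0--> q0
q0 --0--> q0
q0 --0--> q0
q0 --2--> q3
q3 --1--> q0
q0 --0--> q0
q0 --0--> q0
q0 --1--> q0
q0 --1--> q0
End in state q0, which is an accepting state.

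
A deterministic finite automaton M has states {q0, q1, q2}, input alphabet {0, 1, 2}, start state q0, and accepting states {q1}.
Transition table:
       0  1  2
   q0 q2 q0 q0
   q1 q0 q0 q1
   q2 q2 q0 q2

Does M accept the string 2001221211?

q0 --2--> q0
q0 --0--> q2
q2 --0--> q2
q2 --1--> q0
q0 --2--> q0
q0 --2--> q0
q0 --1--> q0
q0 --2--> q0
q0 --1--> q0
q0 --1--> q0
End in state q0, which is not an accepting state.

rejected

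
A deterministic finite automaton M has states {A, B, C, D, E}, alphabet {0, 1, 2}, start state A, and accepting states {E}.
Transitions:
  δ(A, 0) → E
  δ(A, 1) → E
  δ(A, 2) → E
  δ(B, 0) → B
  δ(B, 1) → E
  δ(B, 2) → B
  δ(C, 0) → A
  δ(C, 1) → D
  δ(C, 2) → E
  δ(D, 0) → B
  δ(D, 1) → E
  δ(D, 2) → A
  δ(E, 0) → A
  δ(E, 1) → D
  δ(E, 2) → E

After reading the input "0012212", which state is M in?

A

A --0--> E
E --0--> A
A --1--> E
E --2--> E
E --2--> E
E --1--> D
D --2--> A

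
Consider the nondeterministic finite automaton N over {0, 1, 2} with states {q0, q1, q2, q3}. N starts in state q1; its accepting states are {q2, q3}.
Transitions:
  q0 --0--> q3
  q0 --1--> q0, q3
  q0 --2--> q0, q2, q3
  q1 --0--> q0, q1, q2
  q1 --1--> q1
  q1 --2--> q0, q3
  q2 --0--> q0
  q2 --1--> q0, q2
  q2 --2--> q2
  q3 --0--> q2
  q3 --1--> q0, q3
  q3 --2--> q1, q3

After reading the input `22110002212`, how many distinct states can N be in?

Start: {q1}
read 2: {q0, q3}
read 2: {q0, q1, q2, q3}
read 1: {q0, q1, q2, q3}
read 1: {q0, q1, q2, q3}
read 0: {q0, q1, q2, q3}
read 0: {q0, q1, q2, q3}
read 0: {q0, q1, q2, q3}
read 2: {q0, q1, q2, q3}
read 2: {q0, q1, q2, q3}
read 1: {q0, q1, q2, q3}
read 2: {q0, q1, q2, q3}
Final reachable set {q0, q1, q2, q3} has 4 states.

4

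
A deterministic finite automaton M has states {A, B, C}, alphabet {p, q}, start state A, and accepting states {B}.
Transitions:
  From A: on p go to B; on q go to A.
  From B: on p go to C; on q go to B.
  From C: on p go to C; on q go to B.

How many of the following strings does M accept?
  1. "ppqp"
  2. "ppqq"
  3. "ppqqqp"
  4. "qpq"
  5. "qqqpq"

"ppqp": rejected
"ppqq": accepted
"ppqqqp": rejected
"qpq": accepted
"qqqpq": accepted

3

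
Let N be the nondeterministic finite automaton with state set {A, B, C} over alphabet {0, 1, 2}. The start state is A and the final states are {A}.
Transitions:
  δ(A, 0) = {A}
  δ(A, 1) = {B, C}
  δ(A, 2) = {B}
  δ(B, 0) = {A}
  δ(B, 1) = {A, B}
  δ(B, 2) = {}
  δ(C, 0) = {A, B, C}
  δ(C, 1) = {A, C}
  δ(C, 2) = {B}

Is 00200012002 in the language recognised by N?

Start: {A}
read 0: {A}
read 0: {A}
read 2: {B}
read 0: {A}
read 0: {A}
read 0: {A}
read 1: {B, C}
read 2: {B}
read 0: {A}
read 0: {A}
read 2: {B}
Reachable ∩ accepting = {} — empty.

rejected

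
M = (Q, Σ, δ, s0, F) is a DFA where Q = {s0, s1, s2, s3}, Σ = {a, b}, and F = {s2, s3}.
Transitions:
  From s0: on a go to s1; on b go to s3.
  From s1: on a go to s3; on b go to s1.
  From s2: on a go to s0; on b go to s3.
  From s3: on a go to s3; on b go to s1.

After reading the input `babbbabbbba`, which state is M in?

s3

s0 --b--> s3
s3 --a--> s3
s3 --b--> s1
s1 --b--> s1
s1 --b--> s1
s1 --a--> s3
s3 --b--> s1
s1 --b--> s1
s1 --b--> s1
s1 --b--> s1
s1 --a--> s3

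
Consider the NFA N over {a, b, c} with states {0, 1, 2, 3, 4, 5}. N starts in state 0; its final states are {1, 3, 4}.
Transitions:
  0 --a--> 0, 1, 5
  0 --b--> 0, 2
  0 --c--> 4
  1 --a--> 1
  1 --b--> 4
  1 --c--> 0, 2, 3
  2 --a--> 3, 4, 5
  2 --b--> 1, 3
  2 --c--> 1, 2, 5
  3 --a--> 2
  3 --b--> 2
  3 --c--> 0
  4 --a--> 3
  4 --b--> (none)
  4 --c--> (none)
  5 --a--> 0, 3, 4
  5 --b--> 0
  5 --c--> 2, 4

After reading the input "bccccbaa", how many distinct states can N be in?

Start: {0}
read b: {0, 2}
read c: {1, 2, 4, 5}
read c: {0, 1, 2, 3, 4, 5}
read c: {0, 1, 2, 3, 4, 5}
read c: {0, 1, 2, 3, 4, 5}
read b: {0, 1, 2, 3, 4}
read a: {0, 1, 2, 3, 4, 5}
read a: {0, 1, 2, 3, 4, 5}
Final reachable set {0, 1, 2, 3, 4, 5} has 6 states.

6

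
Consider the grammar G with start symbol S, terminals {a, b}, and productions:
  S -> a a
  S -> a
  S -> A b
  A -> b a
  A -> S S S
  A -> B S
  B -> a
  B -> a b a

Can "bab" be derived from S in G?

S ⇒ Ab ⇒ bab

yes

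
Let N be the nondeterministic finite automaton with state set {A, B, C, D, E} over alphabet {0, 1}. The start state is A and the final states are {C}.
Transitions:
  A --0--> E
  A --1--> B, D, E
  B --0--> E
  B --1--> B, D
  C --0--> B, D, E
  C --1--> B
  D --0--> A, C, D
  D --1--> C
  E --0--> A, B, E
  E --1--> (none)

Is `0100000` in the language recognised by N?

Start: {A}
read 0: {E}
read 1: {}
The reachable set is empty and stays empty for the remaining 5 symbols.
Reachable ∩ accepting = {} — empty.

rejected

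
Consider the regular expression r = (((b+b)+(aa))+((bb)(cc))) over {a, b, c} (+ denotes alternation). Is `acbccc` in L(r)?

Neither ((b+b)+(aa)) nor ((bb)(cc)) matches acbccc.

no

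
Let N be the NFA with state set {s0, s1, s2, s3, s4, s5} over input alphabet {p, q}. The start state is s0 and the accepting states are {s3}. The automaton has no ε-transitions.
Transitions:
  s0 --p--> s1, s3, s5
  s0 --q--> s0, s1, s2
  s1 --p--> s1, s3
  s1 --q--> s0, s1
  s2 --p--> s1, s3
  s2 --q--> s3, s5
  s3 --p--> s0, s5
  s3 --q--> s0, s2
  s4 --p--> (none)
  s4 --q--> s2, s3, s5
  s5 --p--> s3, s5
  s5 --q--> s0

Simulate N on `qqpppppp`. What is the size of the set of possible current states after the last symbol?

Start: {s0}
read q: {s0, s1, s2}
read q: {s0, s1, s2, s3, s5}
read p: {s0, s1, s3, s5}
read p: {s0, s1, s3, s5}
read p: {s0, s1, s3, s5}
read p: {s0, s1, s3, s5}
read p: {s0, s1, s3, s5}
read p: {s0, s1, s3, s5}
Final reachable set {s0, s1, s3, s5} has 4 states.

4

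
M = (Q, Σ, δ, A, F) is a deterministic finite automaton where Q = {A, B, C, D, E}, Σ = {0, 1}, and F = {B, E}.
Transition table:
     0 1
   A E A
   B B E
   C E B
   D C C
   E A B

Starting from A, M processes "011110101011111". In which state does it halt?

A --0--> E
E --1--> B
B --1--> E
E --1--> B
B --1--> E
E --0--> A
A --1--> A
A --0--> E
E --1--> B
B --0--> B
B --1--> E
E --1--> B
B --1--> E
E --1--> B
B --1--> E

E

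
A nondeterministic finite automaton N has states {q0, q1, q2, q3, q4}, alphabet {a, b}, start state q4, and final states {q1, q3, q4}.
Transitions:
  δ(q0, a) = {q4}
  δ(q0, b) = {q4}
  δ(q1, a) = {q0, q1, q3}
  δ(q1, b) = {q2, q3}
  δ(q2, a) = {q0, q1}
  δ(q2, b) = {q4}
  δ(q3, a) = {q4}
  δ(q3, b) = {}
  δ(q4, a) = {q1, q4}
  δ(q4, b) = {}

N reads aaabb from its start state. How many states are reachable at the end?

Start: {q4}
read a: {q1, q4}
read a: {q0, q1, q3, q4}
read a: {q0, q1, q3, q4}
read b: {q2, q3, q4}
read b: {q4}
Final reachable set {q4} has 1 state.

1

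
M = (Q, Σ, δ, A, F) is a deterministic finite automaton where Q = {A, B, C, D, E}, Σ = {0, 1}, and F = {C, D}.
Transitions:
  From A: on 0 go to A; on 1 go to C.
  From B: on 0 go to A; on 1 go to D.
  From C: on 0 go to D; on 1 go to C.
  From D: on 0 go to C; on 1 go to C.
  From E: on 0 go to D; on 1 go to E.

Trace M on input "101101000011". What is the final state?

A --1--> C
C --0--> D
D --1--> C
C --1--> C
C --0--> D
D --1--> C
C --0--> D
D --0--> C
C --0--> D
D --0--> C
C --1--> C
C --1--> C

C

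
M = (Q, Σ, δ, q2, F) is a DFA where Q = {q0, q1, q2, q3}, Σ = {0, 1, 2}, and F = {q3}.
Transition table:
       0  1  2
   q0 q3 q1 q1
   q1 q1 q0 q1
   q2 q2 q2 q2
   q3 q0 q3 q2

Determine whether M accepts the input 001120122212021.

rejected

q2 --0--> q2
q2 --0--> q2
q2 --1--> q2
q2 --1--> q2
q2 --2--> q2
q2 --0--> q2
q2 --1--> q2
q2 --2--> q2
q2 --2--> q2
q2 --2--> q2
q2 --1--> q2
q2 --2--> q2
q2 --0--> q2
q2 --2--> q2
q2 --1--> q2
End in state q2, which is not an accepting state.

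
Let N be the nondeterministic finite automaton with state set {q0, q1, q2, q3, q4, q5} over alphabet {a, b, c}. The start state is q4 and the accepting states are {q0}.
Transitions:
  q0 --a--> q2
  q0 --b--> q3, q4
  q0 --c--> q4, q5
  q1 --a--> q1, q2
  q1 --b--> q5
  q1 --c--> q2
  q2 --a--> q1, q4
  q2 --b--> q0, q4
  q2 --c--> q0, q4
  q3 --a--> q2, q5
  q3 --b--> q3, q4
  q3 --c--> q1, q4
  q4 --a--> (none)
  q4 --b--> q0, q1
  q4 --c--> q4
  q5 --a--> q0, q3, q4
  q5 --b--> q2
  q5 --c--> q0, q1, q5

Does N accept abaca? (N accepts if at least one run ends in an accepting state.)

rejected

Start: {q4}
read a: {}
The reachable set is empty and stays empty for the remaining 4 symbols.
Reachable ∩ accepting = {} — empty.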